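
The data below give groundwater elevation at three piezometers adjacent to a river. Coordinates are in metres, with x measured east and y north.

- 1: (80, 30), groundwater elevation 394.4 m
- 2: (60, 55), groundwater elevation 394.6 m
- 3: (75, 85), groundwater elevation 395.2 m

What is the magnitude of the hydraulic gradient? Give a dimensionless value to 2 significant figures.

Taking 1 as reference: 2−1 = (-20, 25, +0.2); 3−1 = (-5, 55, +0.8).
Solve a·Δx + b·Δy = Δh: det = (-20)·55 − (-5)·25 = -975.
∂h/∂x = [(+0.2)·55 − (+0.8)·25] / -975 = +0.009231
∂h/∂y = [(-20)·(+0.8) − (-5)·(+0.2)] / -975 = +0.01538
|∇h| = √(0.009231² + 0.01538²) = 0.01794

0.018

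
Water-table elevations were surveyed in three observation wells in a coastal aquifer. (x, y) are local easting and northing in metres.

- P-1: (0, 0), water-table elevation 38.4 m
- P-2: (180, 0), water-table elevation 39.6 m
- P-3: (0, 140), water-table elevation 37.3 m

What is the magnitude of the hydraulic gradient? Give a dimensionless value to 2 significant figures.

0.010

∂h/∂x = (39.6 − 38.4) / (180 − 0) = +0.006667
∂h/∂y = (37.3 − 38.4) / (140 − 0) = -0.007857
|∇h| = √(0.006667² + -0.007857²) = 0.0103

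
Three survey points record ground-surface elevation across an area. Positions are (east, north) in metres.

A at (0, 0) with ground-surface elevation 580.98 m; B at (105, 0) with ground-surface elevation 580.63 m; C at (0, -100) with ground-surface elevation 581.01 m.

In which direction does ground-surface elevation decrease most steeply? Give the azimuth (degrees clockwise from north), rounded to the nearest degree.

∂z/∂x = (580.63 − 580.98) / (105 − 0) = -0.003333
∂z/∂y = (581.01 − 580.98) / (-100 − 0) = -0.0003000
Steepest decrease is along −∇f: components (+0.003333 E, +0.0003000 N).
Azimuth = atan2(+0.003333, +0.0003000) = 84.9° ≈ 085°.

085°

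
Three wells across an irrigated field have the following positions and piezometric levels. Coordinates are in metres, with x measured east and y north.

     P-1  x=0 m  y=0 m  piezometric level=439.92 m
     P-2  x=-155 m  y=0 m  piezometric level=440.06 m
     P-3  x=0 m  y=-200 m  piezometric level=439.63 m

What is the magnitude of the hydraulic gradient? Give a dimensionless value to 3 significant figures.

∂h/∂x = (440.06 − 439.92) / (-155 − 0) = -0.0009032
∂h/∂y = (439.63 − 439.92) / (-200 − 0) = +0.001450
|∇h| = √(-0.0009032² + 0.001450²) = 0.001708

0.00171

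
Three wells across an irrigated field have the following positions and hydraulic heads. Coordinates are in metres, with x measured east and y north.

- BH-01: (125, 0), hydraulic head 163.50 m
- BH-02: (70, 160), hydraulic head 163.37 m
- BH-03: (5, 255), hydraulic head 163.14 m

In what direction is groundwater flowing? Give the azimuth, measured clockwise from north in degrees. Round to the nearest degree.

With h = a·x + b·y + c and BH-01 as origin, the differences give:
  (-55)·a + 160·b = -0.13
  (-120)·a + 255·b = -0.36
Eliminate b (×255 and ×160, subtract): 5175·a = 24.450 → a = ∂h/∂x = +0.004725
Back-substitute: b = ∂h/∂y = +0.0008116.
Flow direction (−∇h) has components (-0.004725 E, -0.0008116 N).
Azimuth = atan2(E, N) = atan2(-0.004725, -0.0008116) = 260.3° ≈ 260°.

260°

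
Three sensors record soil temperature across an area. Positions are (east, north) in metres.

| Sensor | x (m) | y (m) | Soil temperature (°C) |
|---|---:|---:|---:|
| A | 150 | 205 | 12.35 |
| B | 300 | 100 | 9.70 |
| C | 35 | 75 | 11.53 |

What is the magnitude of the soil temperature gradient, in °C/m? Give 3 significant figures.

0.0158 °C/m

With T = a·x + b·y + c and A as origin, the differences give:
  150·a + (-105)·b = -2.65
  (-115)·a + (-130)·b = -0.82
Eliminate b (×(-130) and ×(-105), subtract): -31575·a = 258.400 → a = ∂T/∂x = -0.008184
Back-substitute: b = ∂T/∂y = +0.01355.
|∇f| = √(-0.008184² + 0.01355²) = 0.01583 °C/m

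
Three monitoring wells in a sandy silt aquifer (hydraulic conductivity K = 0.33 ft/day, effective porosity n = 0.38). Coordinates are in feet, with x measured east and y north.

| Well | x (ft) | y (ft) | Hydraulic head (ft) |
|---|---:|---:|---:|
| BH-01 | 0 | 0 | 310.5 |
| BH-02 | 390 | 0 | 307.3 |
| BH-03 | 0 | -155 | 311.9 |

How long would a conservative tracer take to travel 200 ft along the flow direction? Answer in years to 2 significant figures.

52 years

∂h/∂x = (307.3 − 310.5) / (390 − 0) = -0.008205
∂h/∂y = (311.9 − 310.5) / (-155 − 0) = -0.009032
|∇h| = √(-0.008205² + -0.009032²) = 0.0122
Seepage velocity v = K·i/n = 0.33 × 0.0122 / 0.38 = 0.01059 ft/day.
t = 200 / 0.01059 = 1.889e+04 days = 51.7 years.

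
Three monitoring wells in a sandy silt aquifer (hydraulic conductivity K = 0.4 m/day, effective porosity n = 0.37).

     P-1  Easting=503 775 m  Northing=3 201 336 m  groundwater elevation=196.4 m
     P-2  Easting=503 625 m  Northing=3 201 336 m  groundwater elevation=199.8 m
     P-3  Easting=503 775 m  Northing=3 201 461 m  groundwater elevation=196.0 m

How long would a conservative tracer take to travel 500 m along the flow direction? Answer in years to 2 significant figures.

∂h/∂x = (199.8 − 196.4) / (503625 − 503775) = -0.02267
∂h/∂y = (196.0 − 196.4) / (3201461 − 3201336) = -0.003200
|∇h| = √(-0.02267² + -0.003200²) = 0.02289
Seepage velocity v = K·i/n = 0.4 × 0.02289 / 0.37 = 0.02475 m/day.
t = 500 / 0.02475 = 2.02e+04 days = 55.3 years.

55 years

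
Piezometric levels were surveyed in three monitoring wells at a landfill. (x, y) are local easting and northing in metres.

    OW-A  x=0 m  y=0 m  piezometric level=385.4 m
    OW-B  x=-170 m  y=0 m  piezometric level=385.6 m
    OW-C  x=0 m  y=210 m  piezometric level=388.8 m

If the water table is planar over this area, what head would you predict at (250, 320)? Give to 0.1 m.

∂h/∂x = (385.6 − 385.4) / (-170 − 0) = -0.001176
∂h/∂y = (388.8 − 385.4) / (210 − 0) = +0.01619
h(250, 320) = 385.4 + (-0.001176)·(250) + (+0.01619)·(320) = 385.4 -0.294 +5.181 = 390.287 m.

390.3 m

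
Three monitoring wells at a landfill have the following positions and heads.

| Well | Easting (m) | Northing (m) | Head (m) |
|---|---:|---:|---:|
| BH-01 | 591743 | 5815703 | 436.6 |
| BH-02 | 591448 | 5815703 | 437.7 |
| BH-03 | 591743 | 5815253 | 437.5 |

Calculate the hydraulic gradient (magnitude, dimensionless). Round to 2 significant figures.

0.0042

∂h/∂x = (437.7 − 436.6) / (591448 − 591743) = -0.003729
∂h/∂y = (437.5 − 436.6) / (5815253 − 5815703) = -0.002000
|∇h| = √(-0.003729² + -0.002000²) = 0.004231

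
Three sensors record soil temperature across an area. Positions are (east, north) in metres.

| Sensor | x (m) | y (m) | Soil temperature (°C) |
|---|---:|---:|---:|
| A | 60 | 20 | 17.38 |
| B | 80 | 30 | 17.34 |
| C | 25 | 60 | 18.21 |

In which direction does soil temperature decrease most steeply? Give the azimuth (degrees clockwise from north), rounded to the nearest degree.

147°

With T = a·x + b·y + c and A as origin, the differences give:
  20·a + 10·b = -0.04
  (-35)·a + 40·b = +0.83
Eliminate b (×40 and ×10, subtract): 1150·a = -9.900 → a = ∂T/∂x = -0.008609
Back-substitute: b = ∂T/∂y = +0.01322.
Steepest decrease is along −∇f: components (+0.008609 E, -0.01322 N).
Azimuth = atan2(+0.008609, -0.01322) = 146.9° ≈ 147°.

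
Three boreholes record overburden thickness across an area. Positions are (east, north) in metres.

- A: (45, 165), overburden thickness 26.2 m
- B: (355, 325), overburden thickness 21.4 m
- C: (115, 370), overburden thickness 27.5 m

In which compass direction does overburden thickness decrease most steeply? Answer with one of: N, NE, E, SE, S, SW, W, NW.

Differences from A: to B (Δx, Δy, Δh) = (310, 160, -4.8); to C = (70, 205, +1.3).
Solve a·Δx + b·Δy = Δd: det = 310·205 − 70·160 = 52350.
∂d/∂x = [(-4.8)·205 − (+1.3)·160] / 52350 = -0.02277
∂d/∂y = [310·(+1.3) − 70·(-4.8)] / 52350 = +0.01412
Steepest decrease is along −∇f = (+0.02277 E, -0.01412 N) → southeast.

SE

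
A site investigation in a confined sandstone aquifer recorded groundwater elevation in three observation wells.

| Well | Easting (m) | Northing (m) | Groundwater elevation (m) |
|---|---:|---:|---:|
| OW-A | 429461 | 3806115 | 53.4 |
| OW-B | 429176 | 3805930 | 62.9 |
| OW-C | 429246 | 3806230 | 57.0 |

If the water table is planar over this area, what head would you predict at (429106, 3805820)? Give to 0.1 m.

66.1 m

Differences from OW-A: to OW-B (Δx, Δy, Δh) = (-285, -185, +9.5); to OW-C = (-215, 115, +3.6).
Solve a·Δx + b·Δy = Δh: det = (-285)·115 − (-215)·(-185) = -72550.
∂h/∂x = [(+9.5)·115 − (+3.6)·(-185)] / -72550 = -0.02424
∂h/∂y = [(-285)·(+3.6) − (-215)·(+9.5)] / -72550 = -0.01401
h(429106, 3805820) = 53.4 + (-0.02424)·(-355) + (-0.01401)·(-295) = 53.4 +8.605 +4.133 = 66.138 m.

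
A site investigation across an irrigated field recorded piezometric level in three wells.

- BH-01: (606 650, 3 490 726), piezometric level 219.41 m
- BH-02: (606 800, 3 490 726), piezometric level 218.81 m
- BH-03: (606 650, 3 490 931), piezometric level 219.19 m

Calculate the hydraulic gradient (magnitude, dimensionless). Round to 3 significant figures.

∂h/∂x = (218.81 − 219.41) / (606800 − 606650) = -0.004000
∂h/∂y = (219.19 − 219.41) / (3490931 − 3490726) = -0.001073
|∇h| = √(-0.004000² + -0.001073²) = 0.004141

0.00414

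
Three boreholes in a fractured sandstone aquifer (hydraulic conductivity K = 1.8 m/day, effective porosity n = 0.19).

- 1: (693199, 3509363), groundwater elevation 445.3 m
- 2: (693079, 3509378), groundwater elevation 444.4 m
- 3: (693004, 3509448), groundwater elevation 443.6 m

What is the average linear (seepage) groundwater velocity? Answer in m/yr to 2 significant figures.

Three-point gradient (reference 1): Δ to 2 = (-120, 15, -0.9), Δ to 3 = (-195, 85, -1.7).
∂h/∂x = +0.007010, ∂h/∂y = -0.003918 (det = -7275).
|∇h| = √(0.007010² + -0.003918²) = 0.008031
Seepage velocity v = K·i/n = 1.8 × 0.008031 / 0.19 = 0.07608 m/day = 27.79 m/yr.

28 m/yr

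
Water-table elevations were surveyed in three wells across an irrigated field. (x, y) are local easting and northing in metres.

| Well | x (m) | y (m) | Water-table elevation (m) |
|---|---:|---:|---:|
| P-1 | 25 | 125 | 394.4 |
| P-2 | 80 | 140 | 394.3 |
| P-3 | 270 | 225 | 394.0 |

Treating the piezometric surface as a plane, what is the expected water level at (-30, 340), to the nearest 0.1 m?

394.8 m

Differences from P-1: to P-2 (Δx, Δy, Δh) = (55, 15, -0.1); to P-3 = (245, 100, -0.4).
Determinant of the coordinate differences = 55·100 − 245·15 = 1825.
∂h/∂x = [(-0.1)·100 − (-0.4)·15] / 1825 = -0.002192
∂h/∂y = [55·(-0.4) − 245·(-0.1)] / 1825 = +0.001370
h(-30, 340) = 394.4 + (-0.002192)·(-55) + (+0.001370)·(215) = 394.4 +0.121 +0.295 = 394.815 m.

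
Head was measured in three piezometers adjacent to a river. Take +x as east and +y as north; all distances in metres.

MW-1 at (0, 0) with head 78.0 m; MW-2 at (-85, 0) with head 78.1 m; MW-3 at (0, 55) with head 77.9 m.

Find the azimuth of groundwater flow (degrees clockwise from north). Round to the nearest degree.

∂h/∂x = (78.1 − 78.0) / (-85 − 0) = -0.001176
∂h/∂y = (77.9 − 78.0) / (55 − 0) = -0.001818
Flow direction (−∇h) has components (+0.001176 E, +0.001818 N).
Azimuth = atan2(E, N) = atan2(+0.001176, +0.001818) = 32.9° ≈ 033°.

033°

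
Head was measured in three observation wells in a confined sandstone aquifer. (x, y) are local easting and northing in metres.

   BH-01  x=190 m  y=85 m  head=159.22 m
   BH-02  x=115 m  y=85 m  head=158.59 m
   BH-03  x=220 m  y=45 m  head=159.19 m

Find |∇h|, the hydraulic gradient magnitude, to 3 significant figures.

0.0110

Taking BH-01 as reference: BH-02−BH-01 = (-75, 0, -0.63); BH-03−BH-01 = (30, -40, -0.03).
Determinant of the coordinate differences = (-75)·(-40) − 30·0 = 3000.
∂h/∂x = [(-0.63)·(-40) − (-0.03)·0] / 3000 = +0.008400
∂h/∂y = [(-75)·(-0.03) − 30·(-0.63)] / 3000 = +0.007050
|∇h| = √(0.008400² + 0.007050²) = 0.01097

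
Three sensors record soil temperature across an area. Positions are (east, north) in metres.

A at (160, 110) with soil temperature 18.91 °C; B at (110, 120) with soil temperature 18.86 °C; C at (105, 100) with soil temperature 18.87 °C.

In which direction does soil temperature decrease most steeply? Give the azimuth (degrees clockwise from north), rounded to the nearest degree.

Three-point gradient (reference A): Δ to B = (-50, 10, -0.05), Δ to C = (-55, -10, -0.04).
∂T/∂x = +0.0008571, ∂T/∂y = -0.0007143 (det = 1050).
Steepest decrease is along −∇f: components (-0.0008571 E, +0.0007143 N).
Azimuth = atan2(-0.0008571, +0.0007143) = 309.8° ≈ 310°.

310°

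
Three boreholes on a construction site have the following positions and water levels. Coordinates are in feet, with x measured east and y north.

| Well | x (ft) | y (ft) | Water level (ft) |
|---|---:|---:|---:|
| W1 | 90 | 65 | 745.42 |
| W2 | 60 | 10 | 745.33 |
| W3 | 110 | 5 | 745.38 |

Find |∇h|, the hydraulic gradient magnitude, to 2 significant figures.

Differences from W1: to W2 (Δx, Δy, Δh) = (-30, -55, -0.09); to W3 = (20, -60, -0.04).
Solve a·Δx + b·Δy = Δh: det = (-30)·(-60) − 20·(-55) = 2900.
∂h/∂x = [(-0.09)·(-60) − (-0.04)·(-55)] / 2900 = +0.001103
∂h/∂y = [(-30)·(-0.04) − 20·(-0.09)] / 2900 = +0.001034
|∇h| = √(0.001103² + 0.001034²) = 0.001512

0.0015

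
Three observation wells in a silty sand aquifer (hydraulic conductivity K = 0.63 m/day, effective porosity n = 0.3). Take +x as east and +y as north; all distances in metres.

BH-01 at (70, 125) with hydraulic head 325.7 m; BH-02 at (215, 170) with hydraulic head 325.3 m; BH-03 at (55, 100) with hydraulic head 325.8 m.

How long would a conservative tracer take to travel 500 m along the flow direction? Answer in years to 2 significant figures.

190 years

Taking BH-01 as reference: BH-02−BH-01 = (145, 45, -0.4); BH-03−BH-01 = (-15, -25, +0.1).
Determinant of the coordinate differences = 145·(-25) − (-15)·45 = -2950.
∂h/∂x = [(-0.4)·(-25) − (+0.1)·45] / -2950 = -0.001864
∂h/∂y = [145·(+0.1) − (-15)·(-0.4)] / -2950 = -0.002881
|∇h| = √(-0.001864² + -0.002881²) = 0.003431
Seepage velocity v = K·i/n = 0.63 × 0.003431 / 0.3 = 0.007205 m/day.
t = 500 / 0.007205 = 6.94e+04 days = 190 years.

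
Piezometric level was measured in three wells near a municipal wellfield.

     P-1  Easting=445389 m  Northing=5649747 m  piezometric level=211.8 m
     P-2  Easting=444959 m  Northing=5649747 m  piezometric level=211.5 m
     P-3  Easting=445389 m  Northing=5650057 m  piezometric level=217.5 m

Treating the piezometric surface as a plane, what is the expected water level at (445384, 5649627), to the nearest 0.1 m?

209.6 m

∂h/∂x = (211.5 − 211.8) / (444959 − 445389) = +0.0006977
∂h/∂y = (217.5 − 211.8) / (5650057 − 5649747) = +0.01839
h(445384, 5649627) = 211.8 + (+0.0006977)·(-5) + (+0.01839)·(-120) = 211.8 -0.003 -2.206 = 209.590 m.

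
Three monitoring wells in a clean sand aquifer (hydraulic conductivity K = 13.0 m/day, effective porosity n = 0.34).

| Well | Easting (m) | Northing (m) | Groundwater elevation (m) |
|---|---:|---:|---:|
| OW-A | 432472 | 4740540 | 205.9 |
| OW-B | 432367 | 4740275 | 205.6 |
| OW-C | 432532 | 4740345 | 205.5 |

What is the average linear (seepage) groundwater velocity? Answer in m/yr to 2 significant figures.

29 m/yr

Differences from OW-A: to OW-B (Δx, Δy, Δh) = (-105, -265, -0.3); to OW-C = (60, -195, -0.4).
Determinant of the coordinate differences = (-105)·(-195) − 60·(-265) = 36375.
∂h/∂x = [(-0.3)·(-195) − (-0.4)·(-265)] / 36375 = -0.001306
∂h/∂y = [(-105)·(-0.4) − 60·(-0.3)] / 36375 = +0.001649
|∇h| = √(-0.001306² + 0.001649²) = 0.002104
Seepage velocity v = K·i/n = 13.0 × 0.002104 / 0.34 = 0.08045 m/day = 29.38 m/yr.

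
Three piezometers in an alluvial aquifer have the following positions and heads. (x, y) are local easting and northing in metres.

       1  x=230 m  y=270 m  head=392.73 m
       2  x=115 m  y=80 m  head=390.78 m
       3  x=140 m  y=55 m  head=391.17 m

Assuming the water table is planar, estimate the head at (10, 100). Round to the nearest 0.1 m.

389.1 m

Taking 1 as reference: 2−1 = (-115, -190, -1.95); 3−1 = (-90, -215, -1.56).
Solve a·Δx + b·Δy = Δh: det = (-115)·(-215) − (-90)·(-190) = 7625.
∂h/∂x = [(-1.95)·(-215) − (-1.56)·(-190)] / 7625 = +0.01611
∂h/∂y = [(-115)·(-1.56) − (-90)·(-1.95)] / 7625 = +0.0005115
h(10, 100) = 392.73 + (+0.01611)·(-220) + (+0.0005115)·(-170) = 392.73 -3.545 -0.087 = 389.099 m.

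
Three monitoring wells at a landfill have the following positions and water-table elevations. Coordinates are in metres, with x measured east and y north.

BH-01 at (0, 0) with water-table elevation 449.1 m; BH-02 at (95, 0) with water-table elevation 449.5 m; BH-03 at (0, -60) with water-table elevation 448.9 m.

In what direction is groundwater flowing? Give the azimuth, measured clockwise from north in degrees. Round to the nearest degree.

∂h/∂x = (449.5 − 449.1) / (95 − 0) = +0.004211
∂h/∂y = (448.9 − 449.1) / (-60 − 0) = +0.003333
Flow direction (−∇h) has components (-0.004211 E, -0.003333 N).
Azimuth = atan2(E, N) = atan2(-0.004211, -0.003333) = 231.6° ≈ 232°.

232°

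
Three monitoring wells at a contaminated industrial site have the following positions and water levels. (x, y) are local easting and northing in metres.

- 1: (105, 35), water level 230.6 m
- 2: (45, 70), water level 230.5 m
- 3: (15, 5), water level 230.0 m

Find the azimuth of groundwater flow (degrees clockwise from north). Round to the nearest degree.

222°

Taking 1 as reference: 2−1 = (-60, 35, -0.1); 3−1 = (-90, -30, -0.6).
Determinant of the coordinate differences = (-60)·(-30) − (-90)·35 = 4950.
∂h/∂x = [(-0.1)·(-30) − (-0.6)·35] / 4950 = +0.004848
∂h/∂y = [(-60)·(-0.6) − (-90)·(-0.1)] / 4950 = +0.005455
Flow direction (−∇h) has components (-0.004848 E, -0.005455 N).
Azimuth = atan2(E, N) = atan2(-0.004848, -0.005455) = 221.6° ≈ 222°.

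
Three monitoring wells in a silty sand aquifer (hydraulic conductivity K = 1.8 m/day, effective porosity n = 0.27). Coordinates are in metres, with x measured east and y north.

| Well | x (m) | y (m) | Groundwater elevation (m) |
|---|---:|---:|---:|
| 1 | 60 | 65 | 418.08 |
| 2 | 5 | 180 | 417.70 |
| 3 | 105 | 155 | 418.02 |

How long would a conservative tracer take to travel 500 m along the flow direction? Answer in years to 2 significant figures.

Taking 1 as reference: 2−1 = (-55, 115, -0.38); 3−1 = (45, 90, -0.06).
Determinant of the coordinate differences = (-55)·90 − 45·115 = -10125.
∂h/∂x = [(-0.38)·90 − (-0.06)·115] / -10125 = +0.002696
∂h/∂y = [(-55)·(-0.06) − 45·(-0.38)] / -10125 = -0.002015
|∇h| = √(0.002696² + -0.002015²) = 0.003366
Seepage velocity v = K·i/n = 1.8 × 0.003366 / 0.27 = 0.02244 m/day.
t = 500 / 0.02244 = 2.228e+04 days = 61 years.

61 years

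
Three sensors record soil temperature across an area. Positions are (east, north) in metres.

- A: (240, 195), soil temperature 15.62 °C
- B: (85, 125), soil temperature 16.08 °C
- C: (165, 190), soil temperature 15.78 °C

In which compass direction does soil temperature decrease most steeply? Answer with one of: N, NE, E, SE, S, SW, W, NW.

NE

Differences from A: to B (Δx, Δy, Δh) = (-155, -70, +0.46); to C = (-75, -5, +0.16).
Determinant of the coordinate differences = (-155)·(-5) − (-75)·(-70) = -4475.
∂T/∂x = [(+0.46)·(-5) − (+0.16)·(-70)] / -4475 = -0.001989
∂T/∂y = [(-155)·(+0.16) − (-75)·(+0.46)] / -4475 = -0.002168
Steepest decrease is along −∇f = (+0.001989 E, +0.002168 N) → northeast.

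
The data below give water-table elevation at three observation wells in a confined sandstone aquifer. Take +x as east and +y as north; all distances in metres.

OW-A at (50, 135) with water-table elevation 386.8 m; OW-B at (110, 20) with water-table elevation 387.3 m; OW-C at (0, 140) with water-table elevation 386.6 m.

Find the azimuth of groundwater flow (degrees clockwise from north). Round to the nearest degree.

With h = a·x + b·y + c and OW-A as origin, the differences give:
  60·a + (-115)·b = +0.5
  (-50)·a + 5·b = -0.2
Eliminate b (×5 and ×(-115), subtract): -5450·a = -20.50 → a = ∂h/∂x = +0.003761
Back-substitute: b = ∂h/∂y = -0.002385.
Flow direction (−∇h) has components (-0.003761 E, +0.002385 N).
Azimuth = atan2(E, N) = atan2(-0.003761, +0.002385) = 302.4° ≈ 302°.

302°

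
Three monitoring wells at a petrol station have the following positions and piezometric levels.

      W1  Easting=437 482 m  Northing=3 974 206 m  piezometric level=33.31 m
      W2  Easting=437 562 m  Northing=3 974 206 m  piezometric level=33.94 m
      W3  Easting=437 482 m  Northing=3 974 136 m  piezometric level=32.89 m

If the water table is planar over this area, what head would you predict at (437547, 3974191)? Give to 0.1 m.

∂h/∂x = (33.94 − 33.31) / (437562 − 437482) = +0.007875
∂h/∂y = (32.89 − 33.31) / (3974136 − 3974206) = +0.006000
h(437547, 3974191) = 33.31 + (+0.007875)·(65) + (+0.006000)·(-15) = 33.31 +0.512 -0.090 = 33.732 m.

33.7 m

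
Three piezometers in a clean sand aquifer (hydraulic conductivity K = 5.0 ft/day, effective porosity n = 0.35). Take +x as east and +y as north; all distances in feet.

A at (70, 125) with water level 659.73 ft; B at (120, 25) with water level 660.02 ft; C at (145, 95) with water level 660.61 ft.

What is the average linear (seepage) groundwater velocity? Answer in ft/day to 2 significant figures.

0.20 ft/day

With h = a·x + b·y + c and A as origin, the differences give:
  50·a + (-100)·b = +0.29
  75·a + (-30)·b = +0.88
Eliminate b (×(-30) and ×(-100), subtract): 6000·a = 79.300 → a = ∂h/∂x = +0.01322
Back-substitute: b = ∂h/∂y = +0.003708.
|∇h| = √(0.01322² + 0.003708²) = 0.01373
Seepage velocity v = K·i/n = 5.0 × 0.01373 / 0.35 = 0.1961 ft/day.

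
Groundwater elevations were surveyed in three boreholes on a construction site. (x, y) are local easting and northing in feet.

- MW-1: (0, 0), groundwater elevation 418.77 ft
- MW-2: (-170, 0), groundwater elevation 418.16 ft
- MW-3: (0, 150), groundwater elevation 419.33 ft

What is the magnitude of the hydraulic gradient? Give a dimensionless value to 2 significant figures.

0.0052

∂h/∂x = (418.16 − 418.77) / (-170 − 0) = +0.003588
∂h/∂y = (419.33 − 418.77) / (150 − 0) = +0.003733
|∇h| = √(0.003588² + 0.003733²) = 0.005178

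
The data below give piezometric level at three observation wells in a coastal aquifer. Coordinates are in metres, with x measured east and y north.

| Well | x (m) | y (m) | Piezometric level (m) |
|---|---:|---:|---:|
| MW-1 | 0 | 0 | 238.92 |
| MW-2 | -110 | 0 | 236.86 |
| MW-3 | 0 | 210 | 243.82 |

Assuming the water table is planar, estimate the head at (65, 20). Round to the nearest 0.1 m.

240.6 m

∂h/∂x = (236.86 − 238.92) / (-110 − 0) = +0.01873
∂h/∂y = (243.82 − 238.92) / (210 − 0) = +0.02333
h(65, 20) = 238.92 + (+0.01873)·(65) + (+0.02333)·(20) = 238.92 +1.217 +0.467 = 240.604 m.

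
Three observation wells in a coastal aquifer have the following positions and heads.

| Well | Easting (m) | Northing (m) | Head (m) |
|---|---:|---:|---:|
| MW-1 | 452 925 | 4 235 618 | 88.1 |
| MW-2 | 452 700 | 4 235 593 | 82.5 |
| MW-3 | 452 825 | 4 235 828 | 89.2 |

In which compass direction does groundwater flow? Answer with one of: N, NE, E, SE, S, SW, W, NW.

SW

Taking MW-1 as reference: MW-2−MW-1 = (-225, -25, -5.6); MW-3−MW-1 = (-100, 210, +1.1).
Solve a·Δx + b·Δy = Δh: det = (-225)·210 − (-100)·(-25) = -49750.
∂h/∂x = [(-5.6)·210 − (+1.1)·(-25)] / -49750 = +0.02309
∂h/∂y = [(-225)·(+1.1) − (-100)·(-5.6)] / -49750 = +0.01623
Flow = −∇h = (-0.02309 east, -0.01623 north), which points southwest.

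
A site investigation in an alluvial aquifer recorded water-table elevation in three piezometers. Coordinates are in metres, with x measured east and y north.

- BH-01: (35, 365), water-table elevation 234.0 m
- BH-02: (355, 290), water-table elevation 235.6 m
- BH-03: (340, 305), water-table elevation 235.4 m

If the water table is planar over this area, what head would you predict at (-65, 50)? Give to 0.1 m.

Taking BH-01 as reference: BH-02−BH-01 = (320, -75, +1.6); BH-03−BH-01 = (305, -60, +1.4).
Determinant of the coordinate differences = 320·(-60) − 305·(-75) = 3675.
∂h/∂x = [(+1.6)·(-60) − (+1.4)·(-75)] / 3675 = +0.002449
∂h/∂y = [320·(+1.4) − 305·(+1.6)] / 3675 = -0.01088
h(-65, 50) = 234.0 + (+0.002449)·(-100) + (-0.01088)·(-315) = 234.0 -0.245 +3.429 = 237.184 m.

237.2 m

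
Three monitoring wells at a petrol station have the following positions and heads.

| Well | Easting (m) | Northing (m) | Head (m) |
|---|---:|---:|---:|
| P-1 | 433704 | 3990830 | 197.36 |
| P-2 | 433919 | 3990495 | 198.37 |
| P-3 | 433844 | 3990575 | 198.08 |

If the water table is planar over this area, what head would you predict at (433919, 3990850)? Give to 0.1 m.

Three-point gradient (reference P-1): Δ to P-2 = (215, -335, +1.01), Δ to P-3 = (140, -255, +0.72).
∂h/∂x = +0.002063, ∂h/∂y = -0.001691 (det = -7925).
h(433919, 3990850) = 197.36 + (+0.002063)·(215) + (-0.001691)·(20) = 197.36 +0.444 -0.034 = 197.770 m.

197.8 m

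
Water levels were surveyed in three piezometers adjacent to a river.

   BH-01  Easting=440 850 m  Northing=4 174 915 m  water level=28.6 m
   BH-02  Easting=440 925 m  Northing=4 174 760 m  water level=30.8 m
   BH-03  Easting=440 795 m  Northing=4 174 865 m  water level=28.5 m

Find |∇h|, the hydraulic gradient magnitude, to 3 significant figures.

Taking BH-01 as reference: BH-02−BH-01 = (75, -155, +2.2); BH-03−BH-01 = (-55, -50, -0.1).
Solve a·Δx + b·Δy = Δh: det = 75·(-50) − (-55)·(-155) = -12275.
∂h/∂x = [(+2.2)·(-50) − (-0.1)·(-155)] / -12275 = +0.01022
∂h/∂y = [75·(-0.1) − (-55)·(+2.2)] / -12275 = -0.009246
|∇h| = √(0.01022² + -0.009246²) = 0.01378

0.0138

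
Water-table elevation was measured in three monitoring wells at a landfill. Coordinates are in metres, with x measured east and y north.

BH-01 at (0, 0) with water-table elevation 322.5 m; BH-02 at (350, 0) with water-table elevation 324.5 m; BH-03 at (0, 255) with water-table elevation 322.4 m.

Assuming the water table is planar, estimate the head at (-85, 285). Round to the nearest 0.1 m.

321.9 m

∂h/∂x = (324.5 − 322.5) / (350 − 0) = +0.005714
∂h/∂y = (322.4 − 322.5) / (255 − 0) = -0.0003922
h(-85, 285) = 322.5 + (+0.005714)·(-85) + (-0.0003922)·(285) = 322.5 -0.486 -0.112 = 321.903 m.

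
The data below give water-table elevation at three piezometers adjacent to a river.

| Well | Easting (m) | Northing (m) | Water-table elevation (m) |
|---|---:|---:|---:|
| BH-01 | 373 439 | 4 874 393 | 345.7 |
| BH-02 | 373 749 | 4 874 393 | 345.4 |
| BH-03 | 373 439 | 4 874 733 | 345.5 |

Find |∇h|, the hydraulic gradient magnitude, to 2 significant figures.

0.0011

∂h/∂x = (345.4 − 345.7) / (373749 − 373439) = -0.0009677
∂h/∂y = (345.5 − 345.7) / (4874733 − 4874393) = -0.0005882
|∇h| = √(-0.0009677² + -0.0005882²) = 0.001132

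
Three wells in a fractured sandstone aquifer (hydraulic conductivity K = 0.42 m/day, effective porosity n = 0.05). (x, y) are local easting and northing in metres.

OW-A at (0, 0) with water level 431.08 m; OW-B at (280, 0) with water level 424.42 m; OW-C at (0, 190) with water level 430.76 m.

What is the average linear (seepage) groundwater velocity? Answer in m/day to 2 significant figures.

0.20 m/day

∂h/∂x = (424.42 − 431.08) / (280 − 0) = -0.02379
∂h/∂y = (430.76 − 431.08) / (190 − 0) = -0.001684
|∇h| = √(-0.02379² + -0.001684²) = 0.02385
Seepage velocity v = K·i/n = 0.42 × 0.02385 / 0.05 = 0.2003 m/day.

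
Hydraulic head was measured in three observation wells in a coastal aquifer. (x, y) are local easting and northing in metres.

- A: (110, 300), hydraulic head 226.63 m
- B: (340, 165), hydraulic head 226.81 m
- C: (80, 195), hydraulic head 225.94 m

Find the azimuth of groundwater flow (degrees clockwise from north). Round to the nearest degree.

Taking A as reference: B−A = (230, -135, +0.18); C−A = (-30, -105, -0.69).
Solve a·Δx + b·Δy = Δh: det = 230·(-105) − (-30)·(-135) = -28200.
∂h/∂x = [(+0.18)·(-105) − (-0.69)·(-135)] / -28200 = +0.003973
∂h/∂y = [230·(-0.69) − (-30)·(+0.18)] / -28200 = +0.005436
Flow direction (−∇h) has components (-0.003973 E, -0.005436 N).
Azimuth = atan2(E, N) = atan2(-0.003973, -0.005436) = 216.2° ≈ 216°.

216°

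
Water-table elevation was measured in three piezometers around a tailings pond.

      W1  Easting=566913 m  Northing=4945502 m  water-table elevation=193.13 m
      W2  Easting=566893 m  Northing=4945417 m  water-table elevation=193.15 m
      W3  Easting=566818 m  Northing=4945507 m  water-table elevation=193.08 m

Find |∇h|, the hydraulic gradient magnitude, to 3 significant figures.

Differences from W1: to W2 (Δx, Δy, Δh) = (-20, -85, +0.02); to W3 = (-95, 5, -0.05).
Determinant of the coordinate differences = (-20)·5 − (-95)·(-85) = -8175.
∂h/∂x = [(+0.02)·5 − (-0.05)·(-85)] / -8175 = +0.0005076
∂h/∂y = [(-20)·(-0.05) − (-95)·(+0.02)] / -8175 = -0.0003547
|∇h| = √(0.0005076² + -0.0003547²) = 0.0006192

0.000619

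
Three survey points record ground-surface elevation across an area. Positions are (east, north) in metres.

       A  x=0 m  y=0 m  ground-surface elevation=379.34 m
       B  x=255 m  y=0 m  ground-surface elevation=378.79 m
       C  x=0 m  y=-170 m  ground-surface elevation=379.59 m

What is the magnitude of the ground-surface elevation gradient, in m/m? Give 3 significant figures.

0.00261 m/m

∂z/∂x = (378.79 − 379.34) / (255 − 0) = -0.002157
∂z/∂y = (379.59 − 379.34) / (-170 − 0) = -0.001471
|∇f| = √(-0.002157² + -0.001471²) = 0.002611 m/m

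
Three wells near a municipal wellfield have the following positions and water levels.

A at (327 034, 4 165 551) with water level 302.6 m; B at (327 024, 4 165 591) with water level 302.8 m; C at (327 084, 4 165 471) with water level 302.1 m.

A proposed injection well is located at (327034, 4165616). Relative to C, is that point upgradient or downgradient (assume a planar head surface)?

upgradient

Taking A as reference: B−A = (-10, 40, +0.2); C−A = (50, -80, -0.5).
Determinant of the coordinate differences = (-10)·(-80) − 50·40 = -1200.
∂h/∂x = [(+0.2)·(-80) − (-0.5)·40] / -1200 = -0.003333
∂h/∂y = [(-10)·(-0.5) − 50·(+0.2)] / -1200 = +0.004167
Head at (327034, 4165616) = 302.6 + (-0.003333)·(0) + (+0.004167)·(65) = 302.87 m.
That is higher than the 302.1 m at C, so the point is upgradient.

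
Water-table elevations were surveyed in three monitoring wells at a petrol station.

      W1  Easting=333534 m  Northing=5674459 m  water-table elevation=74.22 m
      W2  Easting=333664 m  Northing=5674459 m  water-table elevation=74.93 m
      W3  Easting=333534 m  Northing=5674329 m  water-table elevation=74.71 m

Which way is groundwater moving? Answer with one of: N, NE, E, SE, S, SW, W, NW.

NW

∂h/∂x = (74.93 − 74.22) / (333664 − 333534) = +0.005462
∂h/∂y = (74.71 − 74.22) / (5674329 − 5674459) = -0.003769
Flow = −∇h = (-0.005462 east, +0.003769 north), which points northwest.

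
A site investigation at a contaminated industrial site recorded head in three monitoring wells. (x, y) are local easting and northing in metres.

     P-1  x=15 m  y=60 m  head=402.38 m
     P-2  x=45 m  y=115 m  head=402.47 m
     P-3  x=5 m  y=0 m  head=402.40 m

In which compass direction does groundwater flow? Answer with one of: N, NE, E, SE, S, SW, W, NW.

Three-point gradient (reference P-1): Δ to P-2 = (30, 55, +0.09), Δ to P-3 = (-10, -60, +0.02).
∂h/∂x = +0.005200, ∂h/∂y = -0.001200 (det = -1250).
Flow = −∇h = (-0.005200 east, +0.001200 north), which points west.

W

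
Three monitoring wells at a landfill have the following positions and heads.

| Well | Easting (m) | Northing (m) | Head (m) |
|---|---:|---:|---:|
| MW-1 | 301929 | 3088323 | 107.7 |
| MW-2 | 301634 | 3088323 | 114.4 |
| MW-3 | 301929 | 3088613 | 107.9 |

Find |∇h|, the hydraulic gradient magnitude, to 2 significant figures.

∂h/∂x = (114.4 − 107.7) / (301634 − 301929) = -0.02271
∂h/∂y = (107.9 − 107.7) / (3088613 − 3088323) = +0.0006897
|∇h| = √(-0.02271² + 0.0006897²) = 0.02272

0.023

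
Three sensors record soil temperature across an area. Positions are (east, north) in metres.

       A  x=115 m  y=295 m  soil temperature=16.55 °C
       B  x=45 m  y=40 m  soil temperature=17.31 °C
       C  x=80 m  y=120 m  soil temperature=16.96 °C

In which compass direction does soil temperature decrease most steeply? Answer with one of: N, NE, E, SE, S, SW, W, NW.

Taking A as reference: B−A = (-70, -255, +0.76); C−A = (-35, -175, +0.41).
Determinant of the coordinate differences = (-70)·(-175) − (-35)·(-255) = 3325.
∂T/∂x = [(+0.76)·(-175) − (+0.41)·(-255)] / 3325 = -0.008556
∂T/∂y = [(-70)·(+0.41) − (-35)·(+0.76)] / 3325 = -0.0006316
Steepest decrease is along −∇f = (+0.008556 E, +0.0006316 N) → east.

E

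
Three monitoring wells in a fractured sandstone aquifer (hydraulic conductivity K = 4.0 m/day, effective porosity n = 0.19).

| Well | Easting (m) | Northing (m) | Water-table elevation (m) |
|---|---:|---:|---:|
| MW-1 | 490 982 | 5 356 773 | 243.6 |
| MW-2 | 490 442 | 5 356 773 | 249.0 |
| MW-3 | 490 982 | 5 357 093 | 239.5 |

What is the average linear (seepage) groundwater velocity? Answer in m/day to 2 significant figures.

∂h/∂x = (249.0 − 243.6) / (490442 − 490982) = -0.01000
∂h/∂y = (239.5 − 243.6) / (5357093 − 5356773) = -0.01281
|∇h| = √(-0.01000² + -0.01281²) = 0.01625
Seepage velocity v = K·i/n = 4.0 × 0.01625 / 0.19 = 0.3421 m/day.

0.34 m/day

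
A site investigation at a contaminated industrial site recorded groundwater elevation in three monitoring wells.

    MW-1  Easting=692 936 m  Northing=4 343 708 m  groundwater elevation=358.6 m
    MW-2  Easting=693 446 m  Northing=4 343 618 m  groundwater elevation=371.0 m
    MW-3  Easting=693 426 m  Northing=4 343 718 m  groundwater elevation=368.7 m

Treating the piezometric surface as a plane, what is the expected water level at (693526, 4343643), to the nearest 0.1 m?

With h = a·x + b·y + c and MW-1 as origin, the differences give:
  510·a + (-90)·b = +12.4
  490·a + 10·b = +10.1
Eliminate b (×10 and ×(-90), subtract): 49200·a = 1033.00 → a = ∂h/∂x = +0.02100
Back-substitute: b = ∂h/∂y = -0.01880.
h(693526, 4343643) = 358.6 + (+0.02100)·(590) + (-0.01880)·(-65) = 358.6 +12.388 +1.222 = 372.210 m.

372.2 m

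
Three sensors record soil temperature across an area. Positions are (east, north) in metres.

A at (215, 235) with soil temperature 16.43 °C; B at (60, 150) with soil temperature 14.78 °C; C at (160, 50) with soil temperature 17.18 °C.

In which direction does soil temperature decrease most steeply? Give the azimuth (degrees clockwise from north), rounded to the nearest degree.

Taking A as reference: B−A = (-155, -85, -1.65); C−A = (-55, -185, +0.75).
Determinant of the coordinate differences = (-155)·(-185) − (-55)·(-85) = 24000.
∂T/∂x = [(-1.65)·(-185) − (+0.75)·(-85)] / 24000 = +0.01538
∂T/∂y = [(-155)·(+0.75) − (-55)·(-1.65)] / 24000 = -0.008625
Steepest decrease is along −∇f: components (-0.01538 E, +0.008625 N).
Azimuth = atan2(-0.01538, +0.008625) = 299.3° ≈ 299°.

299°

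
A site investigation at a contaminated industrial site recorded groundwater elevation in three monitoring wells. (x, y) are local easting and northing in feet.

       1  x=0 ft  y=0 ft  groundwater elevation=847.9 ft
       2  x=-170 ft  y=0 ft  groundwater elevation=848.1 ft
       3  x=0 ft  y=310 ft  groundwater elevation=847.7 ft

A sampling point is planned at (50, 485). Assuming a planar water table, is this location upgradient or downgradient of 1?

∂h/∂x = (848.1 − 847.9) / (-170 − 0) = -0.001176
∂h/∂y = (847.7 − 847.9) / (310 − 0) = -0.0006452
Head at (50, 485) = 847.9 + (-0.001176)·(50) + (-0.0006452)·(485) = 847.53 ft.
That is lower than the 847.9 ft at 1, so the point is downgradient.

downgradient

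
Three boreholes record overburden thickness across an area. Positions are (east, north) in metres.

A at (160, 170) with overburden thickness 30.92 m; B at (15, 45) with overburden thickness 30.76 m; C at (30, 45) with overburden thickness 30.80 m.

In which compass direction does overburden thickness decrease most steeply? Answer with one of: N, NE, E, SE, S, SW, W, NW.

Three-point gradient (reference A): Δ to B = (-145, -125, -0.16), Δ to C = (-130, -125, -0.12).
∂d/∂x = +0.002667, ∂d/∂y = -0.001813 (det = 1875).
Steepest decrease is along −∇f = (-0.002667 E, +0.001813 N) → northwest.

NW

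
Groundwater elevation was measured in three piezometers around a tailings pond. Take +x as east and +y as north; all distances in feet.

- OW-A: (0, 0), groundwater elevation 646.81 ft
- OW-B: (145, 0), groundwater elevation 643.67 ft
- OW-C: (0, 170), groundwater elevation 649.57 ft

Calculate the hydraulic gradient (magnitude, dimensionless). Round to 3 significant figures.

0.0271

∂h/∂x = (643.67 − 646.81) / (145 − 0) = -0.02166
∂h/∂y = (649.57 − 646.81) / (170 − 0) = +0.01624
|∇h| = √(-0.02166² + 0.01624²) = 0.02707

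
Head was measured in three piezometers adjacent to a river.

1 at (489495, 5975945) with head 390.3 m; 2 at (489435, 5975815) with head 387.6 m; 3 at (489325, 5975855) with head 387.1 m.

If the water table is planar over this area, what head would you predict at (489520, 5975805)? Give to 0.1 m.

With h = a·x + b·y + c and 1 as origin, the differences give:
  (-60)·a + (-130)·b = -2.7
  (-170)·a + (-90)·b = -3.2
Eliminate b (×(-90) and ×(-130), subtract): -16700·a = -173.00 → a = ∂h/∂x = +0.01036
Back-substitute: b = ∂h/∂y = +0.01599.
h(489520, 5975805) = 390.3 + (+0.01036)·(25) + (+0.01599)·(-140) = 390.3 +0.259 -2.238 = 388.321 m.

388.3 m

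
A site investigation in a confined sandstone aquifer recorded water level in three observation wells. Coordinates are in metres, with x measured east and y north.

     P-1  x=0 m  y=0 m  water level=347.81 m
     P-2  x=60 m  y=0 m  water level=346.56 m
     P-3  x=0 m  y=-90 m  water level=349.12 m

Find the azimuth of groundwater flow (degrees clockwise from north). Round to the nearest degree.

055°

∂h/∂x = (346.56 − 347.81) / (60 − 0) = -0.02083
∂h/∂y = (349.12 − 347.81) / (-90 − 0) = -0.01456
Flow direction (−∇h) has components (+0.02083 E, +0.01456 N).
Azimuth = atan2(E, N) = atan2(+0.02083, +0.01456) = 55.1° ≈ 055°.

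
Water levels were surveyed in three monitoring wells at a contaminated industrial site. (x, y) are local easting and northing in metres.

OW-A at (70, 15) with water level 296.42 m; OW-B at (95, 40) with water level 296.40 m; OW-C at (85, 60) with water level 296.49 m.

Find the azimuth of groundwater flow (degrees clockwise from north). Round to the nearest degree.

128°

With h = a·x + b·y + c and OW-A as origin, the differences give:
  25·a + 25·b = -0.02
  15·a + 45·b = +0.07
Eliminate b (×45 and ×25, subtract): 750·a = -2.650 → a = ∂h/∂x = -0.003533
Back-substitute: b = ∂h/∂y = +0.002733.
Flow direction (−∇h) has components (+0.003533 E, -0.002733 N).
Azimuth = atan2(E, N) = atan2(+0.003533, -0.002733) = 127.7° ≈ 128°.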